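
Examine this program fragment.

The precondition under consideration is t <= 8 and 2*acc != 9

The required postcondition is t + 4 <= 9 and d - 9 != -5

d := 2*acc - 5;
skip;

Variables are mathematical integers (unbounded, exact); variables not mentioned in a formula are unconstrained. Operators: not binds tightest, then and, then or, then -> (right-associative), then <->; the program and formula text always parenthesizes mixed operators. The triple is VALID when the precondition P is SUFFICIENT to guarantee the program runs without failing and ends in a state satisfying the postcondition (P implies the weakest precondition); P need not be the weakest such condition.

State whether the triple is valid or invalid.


Working backward. After the program, the postcondition t + 4 <= 9 and d - 9 != -5 must hold; in canonical form it is t <= 5 and d != 4.
Before skip: t <= 5 and d != 4
Before d := 2*acc - 5: t <= 5 and 2*acc != 9
The weakest precondition is t <= 5 and 2*acc != 9.
Check whether t <= 8 and 2*acc != 9 implies it.
Countermodel: at the initial state acc = 0, t = 6, the precondition holds but the weakest precondition fails.
Answer: invalid


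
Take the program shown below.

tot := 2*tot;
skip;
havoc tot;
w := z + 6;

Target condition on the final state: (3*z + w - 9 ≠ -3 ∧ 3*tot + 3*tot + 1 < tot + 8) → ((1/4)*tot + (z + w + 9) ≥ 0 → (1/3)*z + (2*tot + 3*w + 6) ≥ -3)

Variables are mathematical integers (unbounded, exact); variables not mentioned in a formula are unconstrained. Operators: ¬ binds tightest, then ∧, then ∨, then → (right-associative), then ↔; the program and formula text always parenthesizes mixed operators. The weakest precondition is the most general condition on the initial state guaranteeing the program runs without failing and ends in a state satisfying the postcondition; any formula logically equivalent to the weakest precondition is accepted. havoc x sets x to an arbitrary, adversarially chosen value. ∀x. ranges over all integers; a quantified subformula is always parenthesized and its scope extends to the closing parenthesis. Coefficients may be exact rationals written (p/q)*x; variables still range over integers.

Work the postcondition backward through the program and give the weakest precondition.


Working backward. After the program, the postcondition (3*z + w - 9 ≠ -3 ∧ 3*tot + 3*tot + 1 < tot + 8) → ((1/4)*tot + (z + w + 9) ≥ 0 → (1/3)*z + (2*tot + 3*w + 6) ≥ -3) must hold; in canonical form it is (w + 3*z ≠ 6 ∧ 5*tot < 7) → ((1/4)*tot + w + z ≥ -9 → 2*tot + 3*w + (1/3)*z ≥ -9).
Before w := z + 6: (4*z ≠ 0 ∧ 5*tot < 7) → ((1/4)*tot + 2*z ≥ -15 → 2*tot + (10/3)*z ≥ -27)
Before havoc tot: ∀tot_1. ((4*z ≠ 0 ∧ 5*tot_1 < 7) → ((1/4)*tot_1 + 2*z ≥ -15 → 2*tot_1 + (10/3)*z ≥ -27))
Before skip: ∀tot_1. ((4*z ≠ 0 ∧ 5*tot_1 < 7) → ((1/4)*tot_1 + 2*z ≥ -15 → 2*tot_1 + (10/3)*z ≥ -27))
Before tot := 2*tot: ∀tot_1. ((4*z ≠ 0 ∧ 5*tot_1 < 7) → ((1/4)*tot_1 + 2*z ≥ -15 → 2*tot_1 + (10/3)*z ≥ -27))
Answer: WP = ∀tot_1. ((4*z ≠ 0 ∧ 5*tot_1 < 7) → ((1/4)*tot_1 + 2*z ≥ -15 → 2*tot_1 + (10/3)*z ≥ -27))


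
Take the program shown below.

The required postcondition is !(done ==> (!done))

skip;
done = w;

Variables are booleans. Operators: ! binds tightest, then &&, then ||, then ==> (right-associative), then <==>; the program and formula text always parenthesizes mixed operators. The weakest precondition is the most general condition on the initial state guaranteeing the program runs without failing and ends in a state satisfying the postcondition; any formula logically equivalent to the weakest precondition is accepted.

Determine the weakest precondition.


Working backward. After the program, !(done ==> (!done)) must hold.
Before done := w: !(w ==> (!w))
Before skip: !(w ==> (!w))
Answer: WP = !(w ==> (!w))


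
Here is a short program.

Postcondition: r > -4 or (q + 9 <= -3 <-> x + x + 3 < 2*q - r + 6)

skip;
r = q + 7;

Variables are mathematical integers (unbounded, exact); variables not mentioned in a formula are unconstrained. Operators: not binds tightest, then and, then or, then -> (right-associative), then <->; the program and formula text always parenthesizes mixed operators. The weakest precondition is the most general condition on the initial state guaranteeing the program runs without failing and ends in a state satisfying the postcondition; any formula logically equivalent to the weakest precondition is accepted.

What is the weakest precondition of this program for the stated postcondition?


Working backward. After the program, the postcondition r > -4 or (q + 9 <= -3 <-> x + x + 3 < 2*q - r + 6) must hold; in canonical form it is r > -4 or (q <= -12 <-> r + 2*x < 2*q + 3).
Before r := q + 7: q > -11 or (q <= -12 <-> 2*x < q - 4)
Before skip: q > -11 or (q <= -12 <-> 2*x < q - 4)
Answer: WP = q > -11 or (q <= -12 <-> 2*x < q - 4)


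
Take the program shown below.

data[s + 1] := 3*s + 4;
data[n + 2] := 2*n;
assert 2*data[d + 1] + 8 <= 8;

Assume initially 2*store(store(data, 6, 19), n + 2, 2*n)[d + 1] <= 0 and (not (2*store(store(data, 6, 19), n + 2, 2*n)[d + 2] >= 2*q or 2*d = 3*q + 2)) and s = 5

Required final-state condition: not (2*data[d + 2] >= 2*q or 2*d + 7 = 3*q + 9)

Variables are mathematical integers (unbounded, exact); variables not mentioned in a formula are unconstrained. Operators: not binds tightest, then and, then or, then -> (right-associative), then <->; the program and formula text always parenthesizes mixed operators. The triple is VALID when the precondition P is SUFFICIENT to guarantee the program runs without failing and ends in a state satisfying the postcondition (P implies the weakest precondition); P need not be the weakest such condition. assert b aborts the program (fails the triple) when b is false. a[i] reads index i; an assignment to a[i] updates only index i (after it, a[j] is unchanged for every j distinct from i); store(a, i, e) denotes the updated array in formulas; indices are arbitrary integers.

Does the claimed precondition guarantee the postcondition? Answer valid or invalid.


Working backward. After the program, the postcondition not (2*data[d + 2] >= 2*q or 2*d + 7 = 3*q + 9) must hold; in canonical form it is not (2*data[d + 2] >= 2*q or 2*d = 3*q + 2).
Before assert 2*data[d + 1] + 8 <= 8: 2*data[d + 1] <= 0 and (not (2*data[d + 2] >= 2*q or 2*d = 3*q + 2))
Before data[n + 2] := 2*n: 2*store(data, n + 2, 2*n)[d + 1] <= 0 and (not (2*store(data, n + 2, 2*n)[d + 2] >= 2*q or 2*d = 3*q + 2))
Before data[s + 1] := 3*s + 4: 2*store(store(data, s + 1, 3*s + 4), n + 2, 2*n)[d + 1] <= 0 and (not (2*store(store(data, s + 1, 3*s + 4), n + 2, 2*n)[d + 2] >= 2*q or 2*d = 3*q + 2))
The weakest precondition is 2*store(store(data, s + 1, 3*s + 4), n + 2, 2*n)[d + 1] <= 0 and (not (2*store(store(data, s + 1, 3*s + 4), n + 2, 2*n)[d + 2] >= 2*q or 2*d = 3*q + 2)).
Check whether 2*store(store(data, 6, 19), n + 2, 2*n)[d + 1] <= 0 and (not (2*store(store(data, 6, 19), n + 2, 2*n)[d + 2] >= 2*q or 2*d = 3*q + 2)) and s = 5 implies it.
Every state satisfying the precondition satisfies the weakest precondition: the implication holds.
Answer: valid


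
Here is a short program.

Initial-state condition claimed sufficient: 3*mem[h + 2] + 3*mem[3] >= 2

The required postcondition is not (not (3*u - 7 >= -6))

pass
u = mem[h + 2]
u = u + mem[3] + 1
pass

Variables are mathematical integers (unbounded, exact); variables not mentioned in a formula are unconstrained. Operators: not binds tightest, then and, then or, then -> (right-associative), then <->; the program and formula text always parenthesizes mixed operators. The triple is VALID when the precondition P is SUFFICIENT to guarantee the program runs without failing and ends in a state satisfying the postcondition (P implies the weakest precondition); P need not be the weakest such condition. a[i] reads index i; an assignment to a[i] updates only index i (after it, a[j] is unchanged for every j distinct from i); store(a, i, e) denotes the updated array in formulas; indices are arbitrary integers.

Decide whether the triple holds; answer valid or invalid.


Working backward. After the program, the postcondition not (not (3*u - 7 >= -6)) must hold; in canonical form it is 3*u >= 1.
Before skip: 3*u >= 1
Before u := u + mem[3] + 1: 3*mem[3] + 3*u >= -2
Before u := mem[h + 2]: 3*mem[h + 2] + 3*mem[3] >= -2
Before skip: 3*mem[h + 2] + 3*mem[3] >= -2
The weakest precondition is 3*mem[h + 2] + 3*mem[3] >= -2.
Check whether 3*mem[h + 2] + 3*mem[3] >= 2 implies it.
Every state satisfying the precondition satisfies the weakest precondition: the implication holds.
Answer: valid


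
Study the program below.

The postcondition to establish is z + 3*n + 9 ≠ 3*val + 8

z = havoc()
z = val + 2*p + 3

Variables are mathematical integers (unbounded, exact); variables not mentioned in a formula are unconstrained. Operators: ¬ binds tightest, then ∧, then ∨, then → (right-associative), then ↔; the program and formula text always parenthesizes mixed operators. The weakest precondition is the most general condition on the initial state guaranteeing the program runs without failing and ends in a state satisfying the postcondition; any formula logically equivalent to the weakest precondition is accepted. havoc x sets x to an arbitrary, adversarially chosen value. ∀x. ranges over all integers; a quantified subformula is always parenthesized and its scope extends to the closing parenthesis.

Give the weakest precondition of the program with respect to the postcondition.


Working backward. After the program, the postcondition z + 3*n + 9 ≠ 3*val + 8 must hold; in canonical form it is 3*n + z ≠ 3*val - 1.
Before z := val + 2*p + 3: 3*n + 2*p ≠ 2*val - 4
Before havoc z: 3*n + 2*p ≠ 2*val - 4
Answer: WP = 3*n + 2*p ≠ 2*val - 4


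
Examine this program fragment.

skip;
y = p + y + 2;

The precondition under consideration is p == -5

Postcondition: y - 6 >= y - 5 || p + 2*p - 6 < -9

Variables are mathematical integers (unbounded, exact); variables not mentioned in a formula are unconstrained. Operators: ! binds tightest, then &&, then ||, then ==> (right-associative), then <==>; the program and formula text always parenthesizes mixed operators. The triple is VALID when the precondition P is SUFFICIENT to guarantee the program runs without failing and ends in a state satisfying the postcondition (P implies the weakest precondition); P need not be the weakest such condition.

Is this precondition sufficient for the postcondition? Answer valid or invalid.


Working backward. After the program, the postcondition y - 6 >= y - 5 || p + 2*p - 6 < -9 must hold; in canonical form it is 3*p < -3.
Before y := p + y + 2: 3*p < -3
Before skip: 3*p < -3
The weakest precondition is 3*p < -3.
Check whether p == -5 implies it.
Every state satisfying the precondition satisfies the weakest precondition: the implication holds.
Answer: valid


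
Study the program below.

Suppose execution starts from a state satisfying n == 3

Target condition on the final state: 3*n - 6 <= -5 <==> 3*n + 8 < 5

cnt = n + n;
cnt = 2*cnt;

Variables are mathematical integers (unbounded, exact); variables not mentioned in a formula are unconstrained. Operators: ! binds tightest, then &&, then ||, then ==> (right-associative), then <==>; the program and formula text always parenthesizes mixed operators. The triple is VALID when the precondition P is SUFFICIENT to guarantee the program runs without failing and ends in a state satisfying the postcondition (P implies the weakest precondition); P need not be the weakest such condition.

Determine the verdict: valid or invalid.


Working backward. After the program, the postcondition 3*n - 6 <= -5 <==> 3*n + 8 < 5 must hold; in canonical form it is 3*n <= 1 <==> 3*n < -3.
Before cnt := 2*cnt: 3*n <= 1 <==> 3*n < -3
Before cnt := n + n: 3*n <= 1 <==> 3*n < -3
The weakest precondition is 3*n <= 1 <==> 3*n < -3.
Check whether n == 3 implies it.
Every state satisfying the precondition satisfies the weakest precondition: the implication holds.
Answer: valid


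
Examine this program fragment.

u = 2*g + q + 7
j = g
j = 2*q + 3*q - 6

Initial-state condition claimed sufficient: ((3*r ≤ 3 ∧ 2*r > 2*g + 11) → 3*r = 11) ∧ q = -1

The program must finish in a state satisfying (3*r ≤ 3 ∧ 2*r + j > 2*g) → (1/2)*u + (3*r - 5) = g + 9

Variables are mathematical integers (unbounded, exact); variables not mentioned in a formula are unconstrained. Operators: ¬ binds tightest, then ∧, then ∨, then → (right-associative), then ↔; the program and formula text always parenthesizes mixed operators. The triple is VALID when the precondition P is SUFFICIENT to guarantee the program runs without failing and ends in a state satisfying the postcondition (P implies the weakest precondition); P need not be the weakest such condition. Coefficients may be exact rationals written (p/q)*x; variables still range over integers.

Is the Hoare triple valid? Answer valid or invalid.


Working backward. After the program, the postcondition (3*r ≤ 3 ∧ 2*r + j > 2*g) → (1/2)*u + (3*r - 5) = g + 9 must hold; in canonical form it is (3*r ≤ 3 ∧ j + 2*r > 2*g) → 3*r + (1/2)*u = g + 14.
Before j := 2*q + 3*q - 6: (3*r ≤ 3 ∧ 5*q + 2*r > 2*g + 6) → 3*r + (1/2)*u = g + 14
Before j := g: (3*r ≤ 3 ∧ 5*q + 2*r > 2*g + 6) → 3*r + (1/2)*u = g + 14
Before u := 2*g + q + 7: (3*r ≤ 3 ∧ 5*q + 2*r > 2*g + 6) → (1/2)*q + 3*r = 21/2
The weakest precondition is (3*r ≤ 3 ∧ 5*q + 2*r > 2*g + 6) → (1/2)*q + 3*r = 21/2.
Check whether ((3*r ≤ 3 ∧ 2*r > 2*g + 11) → 3*r = 11) ∧ q = -1 implies it.
Every state satisfying the precondition satisfies the weakest precondition: the implication holds.
Answer: valid


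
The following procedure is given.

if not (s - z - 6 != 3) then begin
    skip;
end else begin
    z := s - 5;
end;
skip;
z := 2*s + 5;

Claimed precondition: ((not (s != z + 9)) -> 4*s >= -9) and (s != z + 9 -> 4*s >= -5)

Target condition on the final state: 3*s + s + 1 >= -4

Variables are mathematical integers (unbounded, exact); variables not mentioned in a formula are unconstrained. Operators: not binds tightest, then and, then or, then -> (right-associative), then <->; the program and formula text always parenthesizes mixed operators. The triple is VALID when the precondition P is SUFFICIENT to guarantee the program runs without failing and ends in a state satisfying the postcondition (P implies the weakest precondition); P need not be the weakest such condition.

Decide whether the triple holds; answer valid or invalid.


Working backward. After the program, the postcondition 3*s + s + 1 >= -4 must hold; in canonical form it is 4*s >= -5.
Before z := 2*s + 5: 4*s >= -5
Before skip: 4*s >= -5
Then branch requires 4*s >= -5; else branch requires 4*s >= -5.
Before the if: ((not (s != z + 9)) -> 4*s >= -5) and (s != z + 9 -> 4*s >= -5)
The weakest precondition is ((not (s != z + 9)) -> 4*s >= -5) and (s != z + 9 -> 4*s >= -5).
Check whether ((not (s != z + 9)) -> 4*s >= -9) and (s != z + 9 -> 4*s >= -5) implies it.
Countermodel: at the initial state s = -2, z = -11, the precondition holds but the weakest precondition fails.
Answer: invalid


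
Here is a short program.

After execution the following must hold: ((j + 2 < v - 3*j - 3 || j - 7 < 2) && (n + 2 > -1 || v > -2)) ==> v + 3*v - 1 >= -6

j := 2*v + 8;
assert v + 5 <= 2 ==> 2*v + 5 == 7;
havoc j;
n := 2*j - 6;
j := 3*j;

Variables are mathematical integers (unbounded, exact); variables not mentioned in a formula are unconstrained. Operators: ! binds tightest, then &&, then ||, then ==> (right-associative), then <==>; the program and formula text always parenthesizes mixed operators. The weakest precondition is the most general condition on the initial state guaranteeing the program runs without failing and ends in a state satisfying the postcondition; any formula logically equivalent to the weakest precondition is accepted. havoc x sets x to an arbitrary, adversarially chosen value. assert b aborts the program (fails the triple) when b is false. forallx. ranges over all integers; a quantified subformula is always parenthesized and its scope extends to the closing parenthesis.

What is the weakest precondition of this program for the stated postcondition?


Working backward. After the program, the postcondition ((j + 2 < v - 3*j - 3 || j - 7 < 2) && (n + 2 > -1 || v > -2)) ==> v + 3*v - 1 >= -6 must hold; in canonical form it is ((4*j < v - 5 || j < 9) && (n > -3 || v > -2)) ==> 4*v >= -5.
Before j := 3*j: ((12*j < v - 5 || 3*j < 9) && (n > -3 || v > -2)) ==> 4*v >= -5
Before n := 2*j - 6: ((12*j < v - 5 || 3*j < 9) && (2*j > 3 || v > -2)) ==> 4*v >= -5
Before havoc j: forall j_1. (((12*j_1 < v - 5 || 3*j_1 < 9) && (2*j_1 > 3 || v > -2)) ==> 4*v >= -5)
Before assert v + 5 <= 2 ==> 2*v + 5 == 7: (v <= -3 ==> 2*v == 2) && (forall j_1. (((12*j_1 < v - 5 || 3*j_1 < 9) && (2*j_1 > 3 || v > -2)) ==> 4*v >= -5))
Before j := 2*v + 8: (v <= -3 ==> 2*v == 2) && (forall j_1. (((12*j_1 < v - 5 || 3*j_1 < 9) && (2*j_1 > 3 || v > -2)) ==> 4*v >= -5))
Answer: WP = (v <= -3 ==> 2*v == 2) && (forall j_1. (((12*j_1 < v - 5 || 3*j_1 < 9) && (2*j_1 > 3 || v > -2)) ==> 4*v >= -5))


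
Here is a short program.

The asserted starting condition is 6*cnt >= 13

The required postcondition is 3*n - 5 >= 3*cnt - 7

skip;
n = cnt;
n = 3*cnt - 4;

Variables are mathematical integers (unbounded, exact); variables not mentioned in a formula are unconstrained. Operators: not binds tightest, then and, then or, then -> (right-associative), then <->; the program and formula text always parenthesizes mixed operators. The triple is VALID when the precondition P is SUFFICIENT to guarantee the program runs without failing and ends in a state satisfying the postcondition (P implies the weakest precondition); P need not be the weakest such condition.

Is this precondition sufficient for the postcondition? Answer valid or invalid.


Working backward. After the program, the postcondition 3*n - 5 >= 3*cnt - 7 must hold; in canonical form it is 3*n >= 3*cnt - 2.
Before n := 3*cnt - 4: 6*cnt >= 10
Before n := cnt: 6*cnt >= 10
Before skip: 6*cnt >= 10
The weakest precondition is 6*cnt >= 10.
Check whether 6*cnt >= 13 implies it.
Every state satisfying the precondition satisfies the weakest precondition: the implication holds.
Answer: valid


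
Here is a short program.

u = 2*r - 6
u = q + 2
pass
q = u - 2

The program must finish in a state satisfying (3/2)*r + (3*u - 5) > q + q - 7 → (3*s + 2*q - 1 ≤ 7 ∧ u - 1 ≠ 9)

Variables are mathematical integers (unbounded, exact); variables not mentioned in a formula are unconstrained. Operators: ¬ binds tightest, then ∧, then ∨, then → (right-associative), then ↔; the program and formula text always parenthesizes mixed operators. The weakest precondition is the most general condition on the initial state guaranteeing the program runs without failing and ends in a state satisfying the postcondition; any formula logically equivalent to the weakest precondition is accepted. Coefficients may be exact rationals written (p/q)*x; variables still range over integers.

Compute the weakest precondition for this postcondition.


Working backward. After the program, the postcondition (3/2)*r + (3*u - 5) > q + q - 7 → (3*s + 2*q - 1 ≤ 7 ∧ u - 1 ≠ 9) must hold; in canonical form it is (3/2)*r + 3*u > 2*q - 2 → (2*q + 3*s ≤ 8 ∧ u ≠ 10).
Before q := u - 2: (3/2)*r + u > -6 → (3*s + 2*u ≤ 12 ∧ u ≠ 10)
Before skip: (3/2)*r + u > -6 → (3*s + 2*u ≤ 12 ∧ u ≠ 10)
Before u := q + 2: q + (3/2)*r > -8 → (2*q + 3*s ≤ 8 ∧ q ≠ 8)
Before u := 2*r - 6: q + (3/2)*r > -8 → (2*q + 3*s ≤ 8 ∧ q ≠ 8)
Answer: WP = q + (3/2)*r > -8 → (2*q + 3*s ≤ 8 ∧ q ≠ 8)


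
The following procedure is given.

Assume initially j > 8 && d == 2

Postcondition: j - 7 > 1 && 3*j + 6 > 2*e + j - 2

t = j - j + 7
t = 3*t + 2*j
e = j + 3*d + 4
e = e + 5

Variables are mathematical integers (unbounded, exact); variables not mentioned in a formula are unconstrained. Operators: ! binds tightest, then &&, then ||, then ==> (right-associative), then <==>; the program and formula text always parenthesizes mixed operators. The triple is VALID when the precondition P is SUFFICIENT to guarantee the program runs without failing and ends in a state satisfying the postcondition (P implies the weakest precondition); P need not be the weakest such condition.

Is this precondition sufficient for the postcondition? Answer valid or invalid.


Working backward. After the program, the postcondition j - 7 > 1 && 3*j + 6 > 2*e + j - 2 must hold; in canonical form it is j > 8 && 2*j > 2*e - 8.
Before e := e + 5: j > 8 && 2*j > 2*e + 2
Before e := j + 3*d + 4: j > 8 && 6*d < -10
Before t := 3*t + 2*j: j > 8 && 6*d < -10
Before t := j - j + 7: j > 8 && 6*d < -10
The weakest precondition is j > 8 && 6*d < -10.
Check whether j > 8 && d == 2 implies it.
Countermodel: at the initial state d = 2, j = 9, the precondition holds but the weakest precondition fails.
Answer: invalid


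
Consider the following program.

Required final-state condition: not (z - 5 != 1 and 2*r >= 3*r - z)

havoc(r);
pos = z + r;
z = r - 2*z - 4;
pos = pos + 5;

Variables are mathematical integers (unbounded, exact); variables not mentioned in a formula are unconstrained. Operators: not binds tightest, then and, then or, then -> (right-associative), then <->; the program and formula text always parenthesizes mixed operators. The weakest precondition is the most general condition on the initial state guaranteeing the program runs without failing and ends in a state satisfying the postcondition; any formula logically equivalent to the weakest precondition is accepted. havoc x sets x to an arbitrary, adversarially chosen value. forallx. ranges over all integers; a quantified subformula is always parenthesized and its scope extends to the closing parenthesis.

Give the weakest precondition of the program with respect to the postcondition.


Working backward. After the program, the postcondition not (z - 5 != 1 and 2*r >= 3*r - z) must hold; in canonical form it is not (z != 6 and z >= r).
Before pos := pos + 5: not (z != 6 and z >= r)
Before z := r - 2*z - 4: not (r != 2*z + 10 and 2*z <= -4)
Before pos := z + r: not (r != 2*z + 10 and 2*z <= -4)
Before havoc r: forall r_1. (not (r_1 != 2*z + 10 and 2*z <= -4))
Answer: WP = forall r_1. (not (r_1 != 2*z + 10 and 2*z <= -4))


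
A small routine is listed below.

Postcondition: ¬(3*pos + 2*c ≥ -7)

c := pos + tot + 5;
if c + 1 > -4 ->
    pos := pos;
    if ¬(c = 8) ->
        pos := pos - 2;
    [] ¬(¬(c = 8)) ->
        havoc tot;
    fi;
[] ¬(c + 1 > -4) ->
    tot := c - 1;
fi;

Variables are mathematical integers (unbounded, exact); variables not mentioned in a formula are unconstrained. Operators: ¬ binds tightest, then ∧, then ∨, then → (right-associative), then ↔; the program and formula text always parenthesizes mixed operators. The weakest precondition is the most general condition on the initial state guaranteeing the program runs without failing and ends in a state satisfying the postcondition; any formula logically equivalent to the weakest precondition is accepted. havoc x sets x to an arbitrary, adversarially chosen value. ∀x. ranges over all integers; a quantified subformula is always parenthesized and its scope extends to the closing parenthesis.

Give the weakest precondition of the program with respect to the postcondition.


Working backward. After the program, the postcondition ¬(3*pos + 2*c ≥ -7) must hold; in canonical form it is ¬(2*c + 3*pos ≥ -7).
Then branch requires ((¬(c = 8)) → (¬(2*c + 3*pos ≥ -1))) ∧ (c = 8 → (¬(2*c + 3*pos ≥ -7))); else branch requires ¬(2*c + 3*pos ≥ -7).
Before the if: (c > -5 → (((¬(c = 8)) → (¬(2*c + 3*pos ≥ -1))) ∧ (c = 8 → (¬(2*c + 3*pos ≥ -7))))) ∧ ((¬(c > -5)) → (¬(2*c + 3*pos ≥ -7)))
Before c := pos + tot + 5: (pos + tot > -10 → (((¬(pos + tot = 3)) → (¬(5*pos + 2*tot ≥ -11))) ∧ (pos + tot = 3 → (¬(5*pos + 2*tot ≥ -17))))) ∧ ((¬(pos + tot > -10)) → (¬(5*pos + 2*tot ≥ -17)))
Answer: WP = (pos + tot > -10 → (((¬(pos + tot = 3)) → (¬(5*pos + 2*tot ≥ -11))) ∧ (pos + tot = 3 → (¬(5*pos + 2*tot ≥ -17))))) ∧ ((¬(pos + tot > -10)) → (¬(5*pos + 2*tot ≥ -17)))


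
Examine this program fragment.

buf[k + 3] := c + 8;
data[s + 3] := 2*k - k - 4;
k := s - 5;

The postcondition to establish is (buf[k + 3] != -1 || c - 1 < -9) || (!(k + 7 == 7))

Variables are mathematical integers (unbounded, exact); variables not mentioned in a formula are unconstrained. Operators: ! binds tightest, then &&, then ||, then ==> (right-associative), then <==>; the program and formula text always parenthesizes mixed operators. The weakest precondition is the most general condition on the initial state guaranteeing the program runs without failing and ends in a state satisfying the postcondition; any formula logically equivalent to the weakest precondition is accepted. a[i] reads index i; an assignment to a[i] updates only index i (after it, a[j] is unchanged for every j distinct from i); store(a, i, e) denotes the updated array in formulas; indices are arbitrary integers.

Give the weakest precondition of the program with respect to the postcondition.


Working backward. After the program, the postcondition (buf[k + 3] != -1 || c - 1 < -9) || (!(k + 7 == 7)) must hold; in canonical form it is buf[k + 3] != -1 || c < -8 || (!(k == 0)).
Before k := s - 5: buf[s - 2] != -1 || c < -8 || (!(s == 5))
Before data[s + 3] := 2*k - k - 4: buf[s - 2] != -1 || c < -8 || (!(s == 5))
Before buf[k + 3] := c + 8: store(buf, k + 3, c + 8)[s - 2] != -1 || c < -8 || (!(s == 5))
Answer: WP = store(buf, k + 3, c + 8)[s - 2] != -1 || c < -8 || (!(s == 5))


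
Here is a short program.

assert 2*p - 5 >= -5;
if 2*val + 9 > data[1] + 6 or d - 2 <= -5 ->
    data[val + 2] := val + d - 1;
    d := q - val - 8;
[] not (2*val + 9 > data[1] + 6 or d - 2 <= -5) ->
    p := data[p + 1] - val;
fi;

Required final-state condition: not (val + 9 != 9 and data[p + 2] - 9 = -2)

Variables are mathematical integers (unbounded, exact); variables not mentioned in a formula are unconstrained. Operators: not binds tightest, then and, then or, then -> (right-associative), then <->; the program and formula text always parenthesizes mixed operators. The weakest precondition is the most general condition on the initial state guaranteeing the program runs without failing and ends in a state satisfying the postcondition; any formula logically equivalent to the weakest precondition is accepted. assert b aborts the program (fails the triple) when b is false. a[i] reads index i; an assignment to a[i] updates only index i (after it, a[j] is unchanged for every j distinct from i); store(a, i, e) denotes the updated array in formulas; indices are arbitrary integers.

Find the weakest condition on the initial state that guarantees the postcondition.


Working backward. After the program, the postcondition not (val + 9 != 9 and data[p + 2] - 9 = -2) must hold; in canonical form it is not (val != 0 and data[p + 2] = 7).
Then branch requires not (val != 0 and store(data, val + 2, d + val - 1)[p + 2] = 7); else branch requires not (val != 0 and data[data[p + 1] - val + 2] = 7).
Before the if: ((2*val > data[1] - 3 or d <= -3) -> (not (val != 0 and store(data, val + 2, d + val - 1)[p + 2] = 7))) and ((not (2*val > data[1] - 3 or d <= -3)) -> (not (val != 0 and data[data[p + 1] - val + 2] = 7)))
Before assert 2*p - 5 >= -5: 2*p >= 0 and ((2*val > data[1] - 3 or d <= -3) -> (not (val != 0 and store(data, val + 2, d + val - 1)[p + 2] = 7))) and ((not (2*val > data[1] - 3 or d <= -3)) -> (not (val != 0 and data[data[p + 1] - val + 2] = 7)))
Answer: WP = 2*p >= 0 and ((2*val > data[1] - 3 or d <= -3) -> (not (val != 0 and store(data, val + 2, d + val - 1)[p + 2] = 7))) and ((not (2*val > data[1] - 3 or d <= -3)) -> (not (val != 0 and data[data[p + 1] - val + 2] = 7)))


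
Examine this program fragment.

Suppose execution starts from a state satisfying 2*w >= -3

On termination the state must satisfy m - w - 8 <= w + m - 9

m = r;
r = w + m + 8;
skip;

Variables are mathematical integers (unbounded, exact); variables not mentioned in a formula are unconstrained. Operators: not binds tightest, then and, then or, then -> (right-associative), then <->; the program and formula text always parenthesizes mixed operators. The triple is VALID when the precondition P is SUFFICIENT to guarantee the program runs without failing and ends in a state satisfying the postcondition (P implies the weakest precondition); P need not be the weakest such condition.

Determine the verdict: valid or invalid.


Working backward. After the program, the postcondition m - w - 8 <= w + m - 9 must hold; in canonical form it is 2*w >= 1.
Before skip: 2*w >= 1
Before r := w + m + 8: 2*w >= 1
Before m := r: 2*w >= 1
The weakest precondition is 2*w >= 1.
Check whether 2*w >= -3 implies it.
Countermodel: at the initial state w = -1, the precondition holds but the weakest precondition fails.
Answer: invalid


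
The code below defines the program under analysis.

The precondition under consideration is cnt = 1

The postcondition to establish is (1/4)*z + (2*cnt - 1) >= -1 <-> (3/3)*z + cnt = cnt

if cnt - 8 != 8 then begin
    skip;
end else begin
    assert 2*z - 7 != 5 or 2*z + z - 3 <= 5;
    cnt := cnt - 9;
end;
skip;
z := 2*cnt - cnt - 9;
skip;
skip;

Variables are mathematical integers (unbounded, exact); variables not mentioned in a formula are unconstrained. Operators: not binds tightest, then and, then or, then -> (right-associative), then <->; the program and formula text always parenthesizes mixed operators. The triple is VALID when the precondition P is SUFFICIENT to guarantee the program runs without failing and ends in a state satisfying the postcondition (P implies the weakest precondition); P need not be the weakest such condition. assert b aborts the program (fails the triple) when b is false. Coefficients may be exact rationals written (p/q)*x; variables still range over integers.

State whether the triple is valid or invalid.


Working backward. After the program, the postcondition (1/4)*z + (2*cnt - 1) >= -1 <-> (3/3)*z + cnt = cnt must hold; in canonical form it is 2*cnt + (1/4)*z >= 0 <-> z = 0.
Before skip: 2*cnt + (1/4)*z >= 0 <-> z = 0
Before skip: 2*cnt + (1/4)*z >= 0 <-> z = 0
Before z := 2*cnt - cnt - 9: (9/4)*cnt >= 9/4 <-> cnt = 9
Before skip: (9/4)*cnt >= 9/4 <-> cnt = 9
Then branch requires (9/4)*cnt >= 9/4 <-> cnt = 9; else branch requires (2*z != 12 or 3*z <= 8) and ((9/4)*cnt >= 45/2 <-> cnt = 18).
Before the if: (cnt != 16 -> ((9/4)*cnt >= 9/4 <-> cnt = 9)) and ((not (cnt != 16)) -> ((2*z != 12 or 3*z <= 8) and ((9/4)*cnt >= 45/2 <-> cnt = 18)))
The weakest precondition is (cnt != 16 -> ((9/4)*cnt >= 9/4 <-> cnt = 9)) and ((not (cnt != 16)) -> ((2*z != 12 or 3*z <= 8) and ((9/4)*cnt >= 45/2 <-> cnt = 18))).
Check whether cnt = 1 implies it.
Countermodel: at the initial state cnt = 1, z = 0, the precondition holds but the weakest precondition fails.
Answer: invalid


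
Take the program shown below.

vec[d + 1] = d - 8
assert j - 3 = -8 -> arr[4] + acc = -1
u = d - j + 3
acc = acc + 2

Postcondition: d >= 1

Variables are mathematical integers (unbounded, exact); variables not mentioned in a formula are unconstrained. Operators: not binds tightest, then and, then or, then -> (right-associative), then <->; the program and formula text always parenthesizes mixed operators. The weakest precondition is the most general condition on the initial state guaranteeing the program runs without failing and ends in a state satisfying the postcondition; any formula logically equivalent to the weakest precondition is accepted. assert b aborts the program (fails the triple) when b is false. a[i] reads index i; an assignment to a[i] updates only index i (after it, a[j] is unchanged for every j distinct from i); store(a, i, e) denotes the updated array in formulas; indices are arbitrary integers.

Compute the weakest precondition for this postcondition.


Working backward. After the program, d >= 1 must hold.
Before acc := acc + 2: d >= 1
Before u := d - j + 3: d >= 1
Before assert j - 3 = -8 -> arr[4] + acc = -1: (j = -5 -> arr[4] + acc = -1) and d >= 1
Before vec[d + 1] := d - 8: (j = -5 -> arr[4] + acc = -1) and d >= 1
Answer: WP = (j = -5 -> arr[4] + acc = -1) and d >= 1


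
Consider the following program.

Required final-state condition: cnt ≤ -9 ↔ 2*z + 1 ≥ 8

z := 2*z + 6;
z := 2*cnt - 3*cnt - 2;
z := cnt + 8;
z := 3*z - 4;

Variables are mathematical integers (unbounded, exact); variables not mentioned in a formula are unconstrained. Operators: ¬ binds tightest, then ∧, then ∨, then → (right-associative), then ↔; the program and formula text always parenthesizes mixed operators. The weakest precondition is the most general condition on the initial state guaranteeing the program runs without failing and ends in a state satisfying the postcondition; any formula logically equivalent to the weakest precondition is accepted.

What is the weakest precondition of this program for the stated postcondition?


Working backward. After the program, the postcondition cnt ≤ -9 ↔ 2*z + 1 ≥ 8 must hold; in canonical form it is cnt ≤ -9 ↔ 2*z ≥ 7.
Before z := 3*z - 4: cnt ≤ -9 ↔ 6*z ≥ 15
Before z := cnt + 8: cnt ≤ -9 ↔ 6*cnt ≥ -33
Before z := 2*cnt - 3*cnt - 2: cnt ≤ -9 ↔ 6*cnt ≥ -33
Before z := 2*z + 6: cnt ≤ -9 ↔ 6*cnt ≥ -33
Answer: WP = cnt ≤ -9 ↔ 6*cnt ≥ -33


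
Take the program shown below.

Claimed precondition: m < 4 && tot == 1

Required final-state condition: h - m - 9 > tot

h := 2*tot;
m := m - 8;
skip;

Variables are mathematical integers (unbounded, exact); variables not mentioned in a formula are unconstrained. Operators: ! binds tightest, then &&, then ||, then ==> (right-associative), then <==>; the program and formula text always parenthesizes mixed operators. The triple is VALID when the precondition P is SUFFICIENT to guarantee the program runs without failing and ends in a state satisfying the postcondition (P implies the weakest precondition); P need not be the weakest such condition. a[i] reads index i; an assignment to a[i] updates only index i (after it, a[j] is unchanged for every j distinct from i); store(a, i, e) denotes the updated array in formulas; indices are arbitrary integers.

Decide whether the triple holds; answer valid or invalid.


Working backward. After the program, the postcondition h - m - 9 > tot must hold; in canonical form it is h > m + tot + 9.
Before skip: h > m + tot + 9
Before m := m - 8: h > m + tot + 1
Before h := 2*tot: tot > m + 1
The weakest precondition is tot > m + 1.
Check whether m < 4 && tot == 1 implies it.
Countermodel: at the initial state m = 0, tot = 1, the precondition holds but the weakest precondition fails.
Answer: invalid


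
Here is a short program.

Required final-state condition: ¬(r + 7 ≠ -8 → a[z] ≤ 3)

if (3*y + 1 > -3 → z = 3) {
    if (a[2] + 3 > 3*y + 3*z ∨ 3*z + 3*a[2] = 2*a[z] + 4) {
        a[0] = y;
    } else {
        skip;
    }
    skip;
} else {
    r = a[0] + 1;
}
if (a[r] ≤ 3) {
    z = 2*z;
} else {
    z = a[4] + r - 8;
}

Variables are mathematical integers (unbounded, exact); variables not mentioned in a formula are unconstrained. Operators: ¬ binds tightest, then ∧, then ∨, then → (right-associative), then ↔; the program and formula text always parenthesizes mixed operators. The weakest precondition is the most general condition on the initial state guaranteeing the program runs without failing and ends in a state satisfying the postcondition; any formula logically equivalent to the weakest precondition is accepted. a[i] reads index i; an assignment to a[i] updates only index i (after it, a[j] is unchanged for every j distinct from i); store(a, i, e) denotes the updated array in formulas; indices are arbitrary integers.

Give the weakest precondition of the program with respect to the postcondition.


Working backward. After the program, the postcondition ¬(r + 7 ≠ -8 → a[z] ≤ 3) must hold; in canonical form it is ¬(r ≠ -15 → a[z] ≤ 3).
Then branch requires ¬(r ≠ -15 → a[2*z] ≤ 3); else branch requires ¬(r ≠ -15 → a[a[4] + r - 8] ≤ 3).
Before the if: (a[r] ≤ 3 → (¬(r ≠ -15 → a[2*z] ≤ 3))) ∧ ((¬(a[r] ≤ 3)) → (¬(r ≠ -15 → a[a[4] + r - 8] ≤ 3)))
Then branch requires ((a[2] > 3*y + 3*z - 3 ∨ 3*a[2] + 3*z = 2*a[z] + 4) → ((store(a, 0, y)[r] ≤ 3 → (¬(r ≠ -15 → store(a, 0, y)[2*z] ≤ 3))) ∧ ((¬(store(a, 0, y)[r] ≤ 3)) → (¬(r ≠ -15 → store(a, 0, y)[a[4] + r - 8] ≤ 3))))) ∧ ((¬(a[2] > 3*y + 3*z - 3 ∨ 3*a[2] + 3*z = 2*a[z] + 4)) → ((a[r] ≤ 3 → (¬(r ≠ -15 → a[2*z] ≤ 3))) ∧ ((¬(a[r] ≤ 3)) → (¬(r ≠ -15 → a[a[4] + r - 8] ≤ 3))))); else branch requires (a[a[0] + 1] ≤ 3 → (¬(a[0] ≠ -16 → a[2*z] ≤ 3))) ∧ ((¬(a[a[0] + 1] ≤ 3)) → (¬(a[0] ≠ -16 → a[a[0] + a[4] - 7] ≤ 3))).
Before the if: ((3*y > -4 → z = 3) → (((a[2] > 3*y + 3*z - 3 ∨ 3*a[2] + 3*z = 2*a[z] + 4) → ((store(a, 0, y)[r] ≤ 3 → (¬(r ≠ -15 → store(a, 0, y)[2*z] ≤ 3))) ∧ ((¬(store(a, 0, y)[r] ≤ 3)) → (¬(r ≠ -15 → store(a, 0, y)[a[4] + r - 8] ≤ 3))))) ∧ ((¬(a[2] > 3*y + 3*z - 3 ∨ 3*a[2] + 3*z = 2*a[z] + 4)) → ((a[r] ≤ 3 → (¬(r ≠ -15 → a[2*z] ≤ 3))) ∧ ((¬(a[r] ≤ 3)) → (¬(r ≠ -15 → a[a[4] + r - 8] ≤ 3))))))) ∧ ((¬(3*y > -4 → z = 3)) → ((a[a[0] + 1] ≤ 3 → (¬(a[0] ≠ -16 → a[2*z] ≤ 3))) ∧ ((¬(a[a[0] + 1] ≤ 3)) → (¬(a[0] ≠ -16 → a[a[0] + a[4] - 7] ≤ 3)))))
Answer: WP = ((3*y > -4 → z = 3) → (((a[2] > 3*y + 3*z - 3 ∨ 3*a[2] + 3*z = 2*a[z] + 4) → ((store(a, 0, y)[r] ≤ 3 → (¬(r ≠ -15 → store(a, 0, y)[2*z] ≤ 3))) ∧ ((¬(store(a, 0, y)[r] ≤ 3)) → (¬(r ≠ -15 → store(a, 0, y)[a[4] + r - 8] ≤ 3))))) ∧ ((¬(a[2] > 3*y + 3*z - 3 ∨ 3*a[2] + 3*z = 2*a[z] + 4)) → ((a[r] ≤ 3 → (¬(r ≠ -15 → a[2*z] ≤ 3))) ∧ ((¬(a[r] ≤ 3)) → (¬(r ≠ -15 → a[a[4] + r - 8] ≤ 3))))))) ∧ ((¬(3*y > -4 → z = 3)) → ((a[a[0] + 1] ≤ 3 → (¬(a[0] ≠ -16 → a[2*z] ≤ 3))) ∧ ((¬(a[a[0] + 1] ≤ 3)) → (¬(a[0] ≠ -16 → a[a[0] + a[4] - 7] ≤ 3)))))


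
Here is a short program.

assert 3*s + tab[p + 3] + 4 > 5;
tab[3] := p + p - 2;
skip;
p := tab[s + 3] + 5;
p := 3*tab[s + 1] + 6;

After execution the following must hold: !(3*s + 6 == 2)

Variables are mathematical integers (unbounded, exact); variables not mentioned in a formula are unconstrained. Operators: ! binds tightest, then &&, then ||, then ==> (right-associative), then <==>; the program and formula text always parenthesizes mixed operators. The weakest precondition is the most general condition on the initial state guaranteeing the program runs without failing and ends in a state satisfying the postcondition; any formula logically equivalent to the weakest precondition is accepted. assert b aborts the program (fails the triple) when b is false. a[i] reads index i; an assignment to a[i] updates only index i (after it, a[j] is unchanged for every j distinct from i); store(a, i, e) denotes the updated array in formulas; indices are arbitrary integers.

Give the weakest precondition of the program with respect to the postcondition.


Working backward. After the program, the postcondition !(3*s + 6 == 2) must hold; in canonical form it is !(3*s == -4).
Before p := 3*tab[s + 1] + 6: !(3*s == -4)
Before p := tab[s + 3] + 5: !(3*s == -4)
Before skip: !(3*s == -4)
Before tab[3] := p + p - 2: !(3*s == -4)
Before assert 3*s + tab[p + 3] + 4 > 5: tab[p + 3] + 3*s > 1 && (!(3*s == -4))
Answer: WP = tab[p + 3] + 3*s > 1 && (!(3*s == -4))


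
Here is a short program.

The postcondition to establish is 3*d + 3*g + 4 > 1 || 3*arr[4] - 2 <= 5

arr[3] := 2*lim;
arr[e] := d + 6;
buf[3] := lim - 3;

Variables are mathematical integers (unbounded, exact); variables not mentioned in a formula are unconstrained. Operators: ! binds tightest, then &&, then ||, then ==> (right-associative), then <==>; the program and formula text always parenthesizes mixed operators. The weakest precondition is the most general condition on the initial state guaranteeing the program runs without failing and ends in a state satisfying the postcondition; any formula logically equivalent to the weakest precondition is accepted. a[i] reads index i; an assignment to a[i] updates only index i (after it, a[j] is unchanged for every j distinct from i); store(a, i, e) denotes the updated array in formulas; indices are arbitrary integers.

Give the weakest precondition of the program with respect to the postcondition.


Working backward. After the program, the postcondition 3*d + 3*g + 4 > 1 || 3*arr[4] - 2 <= 5 must hold; in canonical form it is 3*d + 3*g > -3 || 3*arr[4] <= 7.
Before buf[3] := lim - 3: 3*d + 3*g > -3 || 3*arr[4] <= 7
Before arr[e] := d + 6: 3*d + 3*g > -3 || 3*store(arr, e, d + 6)[4] <= 7
Before arr[3] := 2*lim: 3*d + 3*g > -3 || 3*store(store(arr, 3, 2*lim), e, d + 6)[4] <= 7
Answer: WP = 3*d + 3*g > -3 || 3*store(store(arr, 3, 2*lim), e, d + 6)[4] <= 7
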